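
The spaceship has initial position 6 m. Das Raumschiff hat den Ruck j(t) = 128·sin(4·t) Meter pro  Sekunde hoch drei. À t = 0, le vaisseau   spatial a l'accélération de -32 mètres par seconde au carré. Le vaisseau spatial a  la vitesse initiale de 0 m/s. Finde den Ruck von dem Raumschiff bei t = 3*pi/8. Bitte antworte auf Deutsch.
Wir haben den Ruck j(t) = 128·sin(4·t). Durch Einsetzen von t = 3*pi/8: j(3*pi/8) = -128.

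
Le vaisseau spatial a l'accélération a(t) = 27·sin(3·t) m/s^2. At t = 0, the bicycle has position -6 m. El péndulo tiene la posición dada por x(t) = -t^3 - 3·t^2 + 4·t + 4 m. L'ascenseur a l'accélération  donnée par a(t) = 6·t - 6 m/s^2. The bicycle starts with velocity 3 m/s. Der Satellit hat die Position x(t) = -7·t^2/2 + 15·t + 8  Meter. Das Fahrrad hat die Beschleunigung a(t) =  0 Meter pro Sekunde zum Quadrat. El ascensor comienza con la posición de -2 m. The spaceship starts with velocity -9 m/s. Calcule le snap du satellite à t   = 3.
Nous devons dériver notre équation de la position x(t) = -7·t^2/2 + 15·t + 8 4 fois. En dérivant la position, nous obtenons la vitesse: v(t) = 15 - 7·t. En dérivant la vitesse, nous obtenons l'accélération: a(t) = -7. En dérivant l'accélération, nous obtenons le jerk: j(t) = 0. En dérivant le jerk, nous obtenons le snap: s(t) = 0. Nous avons le snap s(t) = 0. En substituant t = 3: s(3) = 0.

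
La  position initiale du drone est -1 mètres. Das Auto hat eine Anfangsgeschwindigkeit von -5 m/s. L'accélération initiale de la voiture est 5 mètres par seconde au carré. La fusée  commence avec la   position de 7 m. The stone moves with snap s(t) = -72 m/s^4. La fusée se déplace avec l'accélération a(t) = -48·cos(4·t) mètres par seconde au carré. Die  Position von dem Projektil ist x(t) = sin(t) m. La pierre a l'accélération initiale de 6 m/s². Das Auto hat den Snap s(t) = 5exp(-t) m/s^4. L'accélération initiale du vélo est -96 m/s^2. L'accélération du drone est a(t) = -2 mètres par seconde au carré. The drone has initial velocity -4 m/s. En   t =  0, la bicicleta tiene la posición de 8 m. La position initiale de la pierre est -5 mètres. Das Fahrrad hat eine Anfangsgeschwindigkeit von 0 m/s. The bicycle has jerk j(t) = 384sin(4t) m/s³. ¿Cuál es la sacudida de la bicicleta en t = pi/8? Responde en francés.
De l'équation du jerk j(t) = 384·sin(4·t), nous substituons t = pi/8 pour obtenir j = 384.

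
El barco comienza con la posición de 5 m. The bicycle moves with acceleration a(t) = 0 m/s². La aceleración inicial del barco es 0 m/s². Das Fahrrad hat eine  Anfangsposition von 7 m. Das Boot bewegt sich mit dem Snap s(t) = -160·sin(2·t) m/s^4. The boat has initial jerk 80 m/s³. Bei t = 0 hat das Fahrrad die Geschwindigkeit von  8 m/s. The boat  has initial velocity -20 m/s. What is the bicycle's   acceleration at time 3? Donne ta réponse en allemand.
Wir haben die Beschleunigung a(t) = 0. Durch Einsetzen von t = 3: a(3) = 0.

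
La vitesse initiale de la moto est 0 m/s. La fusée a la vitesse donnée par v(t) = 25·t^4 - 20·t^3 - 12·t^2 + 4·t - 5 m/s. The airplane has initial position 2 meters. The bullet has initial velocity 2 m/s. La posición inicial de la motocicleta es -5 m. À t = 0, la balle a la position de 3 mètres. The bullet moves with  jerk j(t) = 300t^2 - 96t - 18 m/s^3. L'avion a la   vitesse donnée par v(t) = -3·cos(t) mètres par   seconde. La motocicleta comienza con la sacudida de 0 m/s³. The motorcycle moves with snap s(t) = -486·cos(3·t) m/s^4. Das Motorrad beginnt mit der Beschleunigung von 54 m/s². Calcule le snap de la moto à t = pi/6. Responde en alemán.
Wir haben den Snap s(t) = -486·cos(3·t). Durch Einsetzen von t = pi/6: s(pi/6) = 0.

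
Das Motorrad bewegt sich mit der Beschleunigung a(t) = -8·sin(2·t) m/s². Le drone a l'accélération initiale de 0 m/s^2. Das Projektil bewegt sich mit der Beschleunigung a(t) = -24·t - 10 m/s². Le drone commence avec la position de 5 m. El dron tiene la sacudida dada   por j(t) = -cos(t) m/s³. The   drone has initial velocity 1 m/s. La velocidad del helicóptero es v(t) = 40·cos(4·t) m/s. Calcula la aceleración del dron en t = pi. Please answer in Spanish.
Debemos encontrar la integral de nuestra ecuación de la sacudida j(t) = -cos(t) 1 vez. La integral de la sacudida es la aceleración. Usando a(0) = 0, obtenemos a(t) = -sin(t). De la ecuación de la aceleración a(t) = -sin(t), sustituimos t = pi para obtener a = 0.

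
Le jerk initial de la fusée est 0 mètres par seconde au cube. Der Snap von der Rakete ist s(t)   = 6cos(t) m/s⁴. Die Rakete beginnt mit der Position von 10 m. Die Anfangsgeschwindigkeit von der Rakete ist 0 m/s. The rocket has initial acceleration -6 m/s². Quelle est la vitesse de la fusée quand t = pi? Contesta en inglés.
We need to integrate our snap equation s(t) = 6·cos(t) 3 times. The antiderivative of snap is jerk. Using j(0) = 0, we get j(t) = 6·sin(t). The integral of jerk is acceleration. Using a(0) = -6, we get a(t) = -6·cos(t). The integral of acceleration is velocity. Using v(0) = 0, we get v(t) = -6·sin(t). We have velocity v(t) = -6·sin(t). Substituting t = pi: v(pi) = 0.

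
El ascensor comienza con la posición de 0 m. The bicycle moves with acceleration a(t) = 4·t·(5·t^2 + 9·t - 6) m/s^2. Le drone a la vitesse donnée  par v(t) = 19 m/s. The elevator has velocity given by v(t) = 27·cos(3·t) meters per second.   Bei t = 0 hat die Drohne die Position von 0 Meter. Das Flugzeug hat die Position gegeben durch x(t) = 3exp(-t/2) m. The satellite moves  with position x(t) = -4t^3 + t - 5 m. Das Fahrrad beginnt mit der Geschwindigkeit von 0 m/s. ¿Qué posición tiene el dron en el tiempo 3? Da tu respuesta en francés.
Nous devons intégrer notre équation de la vitesse v(t) = 19 1 fois. En intégrant la vitesse et en utilisant la condition initiale x(0) = 0, nous obtenons x(t) = 19·t. En utilisant x(t) = 19·t et en substituant t = 3, nous trouvons x = 57.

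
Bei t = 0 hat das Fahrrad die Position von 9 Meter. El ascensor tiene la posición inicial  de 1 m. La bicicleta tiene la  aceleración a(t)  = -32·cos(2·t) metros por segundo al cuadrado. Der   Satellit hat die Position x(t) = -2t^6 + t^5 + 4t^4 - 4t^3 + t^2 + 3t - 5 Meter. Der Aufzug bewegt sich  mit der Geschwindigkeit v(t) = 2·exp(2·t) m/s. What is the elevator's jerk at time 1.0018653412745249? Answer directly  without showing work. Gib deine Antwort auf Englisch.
The answer is 59.3333904479188.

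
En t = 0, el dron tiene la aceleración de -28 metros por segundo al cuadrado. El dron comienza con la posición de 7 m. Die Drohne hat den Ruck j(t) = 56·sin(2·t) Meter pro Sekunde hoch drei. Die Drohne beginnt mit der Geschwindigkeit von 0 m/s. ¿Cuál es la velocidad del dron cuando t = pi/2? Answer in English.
To find the answer, we compute 2 integrals of j(t) = 56·sin(2·t). Taking ∫j(t)dt and applying a(0) = -28, we find a(t) = -28·cos(2·t). Taking ∫a(t)dt and applying v(0) = 0, we find v(t) = -14·sin(2·t). Using v(t) = -14·sin(2·t) and substituting t = pi/2, we find v = 0.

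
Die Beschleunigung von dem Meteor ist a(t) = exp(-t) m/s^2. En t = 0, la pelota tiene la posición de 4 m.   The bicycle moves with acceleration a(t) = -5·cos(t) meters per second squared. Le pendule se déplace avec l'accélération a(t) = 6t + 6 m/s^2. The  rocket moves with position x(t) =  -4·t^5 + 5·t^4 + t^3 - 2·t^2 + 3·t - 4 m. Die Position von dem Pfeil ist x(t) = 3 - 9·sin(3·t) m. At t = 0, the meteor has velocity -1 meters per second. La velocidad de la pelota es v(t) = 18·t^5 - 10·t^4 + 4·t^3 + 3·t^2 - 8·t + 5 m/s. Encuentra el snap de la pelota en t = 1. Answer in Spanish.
Para resolver esto, necesitamos tomar 3 derivadas de nuestra ecuación de la velocidad v(t) = 18·t^5 - 10·t^4 + 4·t^3 + 3·t^2 - 8·t + 5. Tomando d/dt de v(t), encontramos a(t) = 90·t^4 - 40·t^3 + 12·t^2 + 6·t - 8. Tomando d/dt de a(t), encontramos j(t) = 360·t^3 - 120·t^2 + 24·t + 6. La derivada de la sacudida da el snap: s(t) = 1080·t^2 - 240·t + 24. Usando s(t) = 1080·t^2 - 240·t + 24 y sustituyendo t = 1, encontramos s = 864.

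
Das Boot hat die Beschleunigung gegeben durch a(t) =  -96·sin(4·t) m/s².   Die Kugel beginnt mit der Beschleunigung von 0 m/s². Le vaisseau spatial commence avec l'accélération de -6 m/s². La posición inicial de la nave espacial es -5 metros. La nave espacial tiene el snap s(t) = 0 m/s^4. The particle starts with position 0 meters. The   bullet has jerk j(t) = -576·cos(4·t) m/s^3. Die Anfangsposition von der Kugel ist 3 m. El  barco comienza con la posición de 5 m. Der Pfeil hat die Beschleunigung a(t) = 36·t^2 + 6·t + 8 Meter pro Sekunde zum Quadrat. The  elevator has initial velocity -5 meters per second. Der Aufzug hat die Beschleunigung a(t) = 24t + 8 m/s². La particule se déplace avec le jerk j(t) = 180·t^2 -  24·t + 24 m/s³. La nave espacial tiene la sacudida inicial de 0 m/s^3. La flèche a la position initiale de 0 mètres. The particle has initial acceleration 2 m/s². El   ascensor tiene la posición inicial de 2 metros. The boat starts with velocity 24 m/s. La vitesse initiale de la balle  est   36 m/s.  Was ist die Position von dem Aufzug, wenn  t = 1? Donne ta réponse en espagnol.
Necesitamos integrar nuestra ecuación de la aceleración a(t) = 24·t + 8 2 veces. Integrando la aceleración y usando la condición inicial v(0) = -5, obtenemos v(t) = 12·t^2 + 8·t - 5. Tomando ∫v(t)dt y aplicando x(0) = 2, encontramos x(t) = 4·t^3 + 4·t^2 - 5·t + 2. Tenemos la posición x(t) = 4·t^3 + 4·t^2 - 5·t + 2. Sustituyendo t = 1: x(1) = 5.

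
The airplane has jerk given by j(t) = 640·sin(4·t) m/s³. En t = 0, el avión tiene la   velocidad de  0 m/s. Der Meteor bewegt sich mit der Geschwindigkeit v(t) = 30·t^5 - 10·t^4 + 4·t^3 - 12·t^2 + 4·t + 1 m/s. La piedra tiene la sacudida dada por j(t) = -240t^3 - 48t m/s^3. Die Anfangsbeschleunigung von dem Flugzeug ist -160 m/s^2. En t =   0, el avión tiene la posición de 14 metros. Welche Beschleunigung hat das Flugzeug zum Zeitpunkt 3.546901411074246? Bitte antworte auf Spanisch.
Para resolver esto, necesitamos tomar 1 antiderivada de nuestra ecuación de la sacudida j(t) = 640·sin(4·t). La integral de la sacudida es la aceleración. Usando a(0) = -160, obtenemos a(t) = -160·cos(4·t). Usando a(t) = -160·cos(4·t) y sustituyendo t = 3.546901411074246, encontramos a = 8.06677109205414.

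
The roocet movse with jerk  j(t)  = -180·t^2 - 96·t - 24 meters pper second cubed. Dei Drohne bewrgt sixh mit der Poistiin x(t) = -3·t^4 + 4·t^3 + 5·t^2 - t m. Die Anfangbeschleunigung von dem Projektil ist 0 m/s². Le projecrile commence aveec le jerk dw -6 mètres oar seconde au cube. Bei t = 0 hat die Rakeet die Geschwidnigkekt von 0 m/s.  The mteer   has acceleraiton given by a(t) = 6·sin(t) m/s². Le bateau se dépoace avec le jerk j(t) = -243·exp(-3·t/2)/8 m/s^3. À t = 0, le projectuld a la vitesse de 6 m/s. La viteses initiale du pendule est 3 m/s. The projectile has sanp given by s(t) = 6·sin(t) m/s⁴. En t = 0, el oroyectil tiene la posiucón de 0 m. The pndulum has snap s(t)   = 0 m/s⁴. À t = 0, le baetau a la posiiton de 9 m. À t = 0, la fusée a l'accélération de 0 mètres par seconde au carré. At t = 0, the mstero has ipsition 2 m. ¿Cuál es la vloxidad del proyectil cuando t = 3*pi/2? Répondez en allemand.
Wir müssen unsere Gleichung für den Snap s(t) = 6·sin(t) 3-mal integrieren. Die Stammfunktion von dem Snap, mit j(0) = -6, ergibt den Ruck: j(t) = -6·cos(t). Durch Integration von dem Ruck und Verwendung der Anfangsbedingung a(0) = 0, erhalten wir a(t) = -6·sin(t). Das Integral von der Beschleunigung ist die Geschwindigkeit. Mit v(0) = 6 erhalten wir v(t) = 6·cos(t). Wir haben die Geschwindigkeit v(t) = 6·cos(t). Durch Einsetzen von t = 3*pi/2: v(3*pi/2) = 0.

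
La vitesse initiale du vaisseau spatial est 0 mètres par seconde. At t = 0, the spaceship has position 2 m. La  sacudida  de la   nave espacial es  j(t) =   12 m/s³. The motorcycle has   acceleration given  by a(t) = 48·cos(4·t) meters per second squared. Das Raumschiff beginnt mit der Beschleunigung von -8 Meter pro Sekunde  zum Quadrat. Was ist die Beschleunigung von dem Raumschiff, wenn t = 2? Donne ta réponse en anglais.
We need to integrate our jerk equation j(t) = 12 1 time. Integrating jerk and using the initial condition a(0) = -8, we get a(t) = 12·t - 8. From the given acceleration equation a(t) = 12·t - 8, we substitute t = 2 to get a = 16.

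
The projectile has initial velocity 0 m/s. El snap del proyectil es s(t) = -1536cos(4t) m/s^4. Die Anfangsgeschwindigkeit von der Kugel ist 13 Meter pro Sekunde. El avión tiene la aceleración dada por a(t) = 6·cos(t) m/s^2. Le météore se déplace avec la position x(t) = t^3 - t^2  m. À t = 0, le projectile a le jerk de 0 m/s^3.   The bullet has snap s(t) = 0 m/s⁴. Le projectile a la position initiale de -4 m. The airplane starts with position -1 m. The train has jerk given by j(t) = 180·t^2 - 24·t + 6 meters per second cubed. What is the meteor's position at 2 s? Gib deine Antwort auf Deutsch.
Mit x(t) = t^3 - t^2 und Einsetzen von t = 2, finden wir x = 4.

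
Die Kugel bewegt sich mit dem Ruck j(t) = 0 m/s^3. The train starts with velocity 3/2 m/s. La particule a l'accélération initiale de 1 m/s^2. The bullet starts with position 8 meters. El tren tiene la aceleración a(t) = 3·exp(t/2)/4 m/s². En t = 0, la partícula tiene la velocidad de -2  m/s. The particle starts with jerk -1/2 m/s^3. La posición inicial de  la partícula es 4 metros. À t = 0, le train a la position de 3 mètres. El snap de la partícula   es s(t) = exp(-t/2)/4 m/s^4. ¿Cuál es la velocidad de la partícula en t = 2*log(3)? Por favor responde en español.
Necesitamos integrar nuestra ecuación del snap s(t) = exp(-t/2)/4 3 veces. La integral del snap es la sacudida. Usando j(0) = -1/2, obtenemos j(t) = -exp(-t/2)/2. La antiderivada de la sacudida es la aceleración. Usando a(0) = 1, obtenemos a(t) = exp(-t/2). La integral de la aceleración, con v(0) = -2, da la velocidad: v(t) = -2·exp(-t/2). Tenemos la velocidad v(t) = -2·exp(-t/2). Sustituyendo t = 2*log(3): v(2*log(3)) = -2/3.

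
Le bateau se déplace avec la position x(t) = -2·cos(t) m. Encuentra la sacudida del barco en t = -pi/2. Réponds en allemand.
Wir müssen unsere Gleichung für die Position x(t) = -2·cos(t) 3-mal ableiten. Durch Ableiten von der Position erhalten wir die Geschwindigkeit: v(t) = 2·sin(t). Die Ableitung von der Geschwindigkeit ergibt die Beschleunigung: a(t) = 2·cos(t). Mit d/dt von a(t) finden wir j(t) = -2·sin(t). Wir haben den Ruck j(t) = -2·sin(t). Durch Einsetzen von t = -pi/2: j(-pi/2) = 2.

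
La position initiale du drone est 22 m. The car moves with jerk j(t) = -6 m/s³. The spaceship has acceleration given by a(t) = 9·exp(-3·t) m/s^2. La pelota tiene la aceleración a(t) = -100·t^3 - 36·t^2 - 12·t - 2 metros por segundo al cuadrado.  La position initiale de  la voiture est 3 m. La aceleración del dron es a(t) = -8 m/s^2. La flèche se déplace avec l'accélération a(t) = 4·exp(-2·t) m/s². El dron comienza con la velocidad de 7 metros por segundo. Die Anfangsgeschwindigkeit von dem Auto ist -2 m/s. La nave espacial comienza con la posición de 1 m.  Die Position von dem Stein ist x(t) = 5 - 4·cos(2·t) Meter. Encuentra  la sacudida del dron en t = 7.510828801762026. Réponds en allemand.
Um dies zu lösen, müssen wir 1 Ableitung unserer Gleichung für die Beschleunigung a(t) = -8 nehmen. Durch Ableiten von der Beschleunigung erhalten wir den Ruck: j(t) = 0. Aus der Gleichung für den Ruck j(t) = 0, setzen wir t = 7.510828801762026 ein und erhalten j = 0.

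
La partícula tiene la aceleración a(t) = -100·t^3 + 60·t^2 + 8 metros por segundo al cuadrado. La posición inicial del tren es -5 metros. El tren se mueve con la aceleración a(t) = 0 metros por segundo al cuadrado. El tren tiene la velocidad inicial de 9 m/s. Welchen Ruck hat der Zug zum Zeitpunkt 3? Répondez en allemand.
Um dies zu lösen, müssen wir 1 Ableitung unserer Gleichung für die Beschleunigung a(t) = 0 nehmen. Durch Ableiten von der Beschleunigung erhalten wir den Ruck: j(t) = 0. Mit j(t) = 0 und Einsetzen von t = 3, finden wir j = 0.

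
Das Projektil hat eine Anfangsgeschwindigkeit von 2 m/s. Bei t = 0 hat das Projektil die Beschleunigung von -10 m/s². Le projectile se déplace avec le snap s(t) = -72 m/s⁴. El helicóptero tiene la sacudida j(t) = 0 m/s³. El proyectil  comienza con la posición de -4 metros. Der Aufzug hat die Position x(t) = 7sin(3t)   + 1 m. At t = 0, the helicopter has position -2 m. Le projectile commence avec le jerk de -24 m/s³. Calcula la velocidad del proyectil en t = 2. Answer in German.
Wir müssen die Stammfunktion unserer Gleichung für den Snap s(t) = -72 3-mal finden. Mit ∫s(t)dt und Anwendung von j(0) = -24, finden wir j(t) = -72·t - 24. Mit ∫j(t)dt und Anwendung von a(0) = -10, finden wir a(t) = -36·t^2 - 24·t - 10. Mit ∫a(t)dt und Anwendung von v(0) = 2, finden wir v(t) = -12·t^3 - 12·t^2 - 10·t + 2. Wir haben die Geschwindigkeit v(t) = -12·t^3 - 12·t^2 - 10·t + 2. Durch Einsetzen von t = 2: v(2) = -162.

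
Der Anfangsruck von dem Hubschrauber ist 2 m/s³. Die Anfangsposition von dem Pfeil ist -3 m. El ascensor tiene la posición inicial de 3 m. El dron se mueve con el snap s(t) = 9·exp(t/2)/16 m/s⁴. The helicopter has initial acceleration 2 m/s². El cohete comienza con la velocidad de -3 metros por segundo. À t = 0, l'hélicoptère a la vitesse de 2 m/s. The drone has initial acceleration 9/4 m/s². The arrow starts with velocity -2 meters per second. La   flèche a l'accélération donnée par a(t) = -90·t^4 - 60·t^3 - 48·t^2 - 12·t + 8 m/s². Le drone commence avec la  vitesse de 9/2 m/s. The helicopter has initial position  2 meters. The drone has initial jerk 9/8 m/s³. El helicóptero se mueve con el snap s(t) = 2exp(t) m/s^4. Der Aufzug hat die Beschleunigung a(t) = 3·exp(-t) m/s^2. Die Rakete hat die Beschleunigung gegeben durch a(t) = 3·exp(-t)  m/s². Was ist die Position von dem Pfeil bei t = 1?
Ausgehend von der Beschleunigung a(t) = -90·t^4 - 60·t^3 - 48·t^2 - 12·t + 8, nehmen wir 2 Stammfunktionen. Durch Integration von der Beschleunigung und Verwendung der Anfangsbedingung v(0) = -2, erhalten wir v(t) = -18·t^5 - 15·t^4 - 16·t^3 - 6·t^2 + 8·t - 2. Durch Integration von der Geschwindigkeit und Verwendung der Anfangsbedingung x(0) = -3, erhalten wir x(t) = -3·t^6 - 3·t^5 - 4·t^4 - 2·t^3 + 4·t^2 - 2·t - 3. Aus der Gleichung für die Position x(t) = -3·t^6 - 3·t^5 - 4·t^4 - 2·t^3 + 4·t^2 - 2·t - 3, setzen wir t = 1 ein und erhalten x = -13.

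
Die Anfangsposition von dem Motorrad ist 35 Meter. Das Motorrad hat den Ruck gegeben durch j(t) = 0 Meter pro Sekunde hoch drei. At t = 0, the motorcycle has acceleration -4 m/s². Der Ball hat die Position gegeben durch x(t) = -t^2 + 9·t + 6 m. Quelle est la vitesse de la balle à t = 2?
Pour résoudre ceci, nous devons prendre 1 dérivée de notre équation de la position x(t) = -t^2 + 9·t + 6. En prenant d/dt de x(t), nous trouvons v(t) = 9 - 2·t. En utilisant v(t) = 9 - 2·t et en substituant t = 2, nous trouvons v = 5.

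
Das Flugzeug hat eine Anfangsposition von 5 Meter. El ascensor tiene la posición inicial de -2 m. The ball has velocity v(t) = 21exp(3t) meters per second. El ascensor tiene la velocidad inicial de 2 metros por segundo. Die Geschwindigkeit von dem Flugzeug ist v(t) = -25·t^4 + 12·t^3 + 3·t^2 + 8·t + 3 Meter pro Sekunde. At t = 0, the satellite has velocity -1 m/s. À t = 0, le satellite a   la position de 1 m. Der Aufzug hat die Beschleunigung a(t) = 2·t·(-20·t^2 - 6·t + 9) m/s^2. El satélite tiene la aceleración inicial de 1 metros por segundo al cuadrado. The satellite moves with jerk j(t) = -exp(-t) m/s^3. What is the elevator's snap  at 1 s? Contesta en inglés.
Starting from acceleration a(t) = 2·t·(-20·t^2 - 6·t + 9), we take 2 derivatives. The derivative of acceleration gives jerk: j(t) = -40·t^2 + 2·t·(-40·t - 6) - 12·t + 18. Differentiating jerk, we get snap: s(t) = -240·t - 24. We have snap s(t) = -240·t - 24. Substituting t = 1: s(1) = -264.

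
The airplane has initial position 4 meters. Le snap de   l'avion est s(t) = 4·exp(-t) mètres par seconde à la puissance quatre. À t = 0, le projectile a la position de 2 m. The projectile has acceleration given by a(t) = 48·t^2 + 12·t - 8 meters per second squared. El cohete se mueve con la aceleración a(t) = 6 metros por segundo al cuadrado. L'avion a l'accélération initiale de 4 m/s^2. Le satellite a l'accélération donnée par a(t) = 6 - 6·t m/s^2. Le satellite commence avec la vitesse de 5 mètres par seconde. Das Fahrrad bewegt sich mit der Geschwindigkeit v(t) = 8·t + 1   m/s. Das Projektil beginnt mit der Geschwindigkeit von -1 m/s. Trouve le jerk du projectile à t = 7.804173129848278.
Nous devons dériver notre équation de l'accélération a(t) = 48·t^2 + 12·t - 8 1 fois. En dérivant l'accélération, nous obtenons le jerk: j(t) = 96·t + 12. Nous avons le jerk j(t) = 96·t + 12. En substituant t = 7.804173129848278: j(7.804173129848278) = 761.200620465435.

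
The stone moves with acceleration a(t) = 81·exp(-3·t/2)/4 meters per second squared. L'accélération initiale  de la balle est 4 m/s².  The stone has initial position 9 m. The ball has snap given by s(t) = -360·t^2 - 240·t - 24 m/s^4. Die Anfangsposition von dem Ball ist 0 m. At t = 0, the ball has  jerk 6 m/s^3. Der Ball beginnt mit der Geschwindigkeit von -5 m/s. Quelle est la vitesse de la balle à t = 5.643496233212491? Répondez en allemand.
Wir müssen die Stammfunktion unserer Gleichung für den Snap s(t) = -360·t^2 - 240·t - 24 3-mal finden. Die Stammfunktion von dem Snap, mit j(0) = 6, ergibt den Ruck: j(t) = -120·t^3 - 120·t^2 - 24·t + 6. Die Stammfunktion von dem Ruck ist die Beschleunigung. Mit a(0) = 4 erhalten wir a(t) = -30·t^4 - 40·t^3 - 12·t^2 + 6·t + 4. Die Stammfunktion von der Beschleunigung ist die Geschwindigkeit. Mit v(0) = -5 erhalten wir v(t) = -6·t^5 - 10·t^4 - 4·t^3 + 3·t^2 + 4·t - 5. Aus der Gleichung für die Geschwindigkeit v(t) = -6·t^5 - 10·t^4 - 4·t^3 + 3·t^2 + 4·t - 5, setzen wir t = 5.643496233212491 ein und erhalten v = -45096.7462306701.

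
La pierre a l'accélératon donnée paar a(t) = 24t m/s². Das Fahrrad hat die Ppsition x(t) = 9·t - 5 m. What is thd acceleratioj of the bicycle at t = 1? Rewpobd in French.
En partant de la position x(t) = 9·t - 5, nous prenons 2 dérivées. La dérivée de la position donne la vitesse: v(t) = 9. La dérivée de la vitesse donne l'accélération: a(t) = 0. Nous avons l'accélération a(t) = 0. En substituant t = 1: a(1) = 0.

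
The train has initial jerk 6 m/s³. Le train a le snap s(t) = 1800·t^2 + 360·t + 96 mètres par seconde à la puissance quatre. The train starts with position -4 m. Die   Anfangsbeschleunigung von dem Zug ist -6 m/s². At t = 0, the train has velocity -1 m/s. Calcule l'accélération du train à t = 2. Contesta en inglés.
To solve this, we need to take 2 antiderivatives of our snap equation s(t) = 1800·t^2 + 360·t + 96. Taking ∫s(t)dt and applying j(0) = 6, we find j(t) = 600·t^3 + 180·t^2 + 96·t + 6. Taking ∫j(t)dt and applying a(0) = -6, we find a(t) = 150·t^4 + 60·t^3 + 48·t^2 + 6·t - 6. We have acceleration a(t) = 150·t^4 + 60·t^3 + 48·t^2 + 6·t - 6. Substituting t = 2: a(2) = 3078.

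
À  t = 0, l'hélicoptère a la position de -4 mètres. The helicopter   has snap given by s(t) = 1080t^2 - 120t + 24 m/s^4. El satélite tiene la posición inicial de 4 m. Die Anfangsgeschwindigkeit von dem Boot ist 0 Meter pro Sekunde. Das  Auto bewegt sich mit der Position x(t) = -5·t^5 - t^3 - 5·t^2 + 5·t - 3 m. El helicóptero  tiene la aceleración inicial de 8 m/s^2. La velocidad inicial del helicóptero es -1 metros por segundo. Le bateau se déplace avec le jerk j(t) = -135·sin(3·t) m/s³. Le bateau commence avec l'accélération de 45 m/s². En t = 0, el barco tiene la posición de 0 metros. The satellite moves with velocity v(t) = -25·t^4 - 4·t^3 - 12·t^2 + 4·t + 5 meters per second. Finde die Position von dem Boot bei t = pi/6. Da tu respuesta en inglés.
Starting from jerk j(t) = -135·sin(3·t), we take 3 integrals. The antiderivative of jerk, with a(0) = 45, gives acceleration: a(t) = 45·cos(3·t). The antiderivative of acceleration is velocity. Using v(0) = 0, we get v(t) = 15·sin(3·t). Integrating velocity and using the initial condition x(0) = 0, we get x(t) = 5 - 5·cos(3·t). Using x(t) = 5 - 5·cos(3·t) and substituting t = pi/6, we find x = 5.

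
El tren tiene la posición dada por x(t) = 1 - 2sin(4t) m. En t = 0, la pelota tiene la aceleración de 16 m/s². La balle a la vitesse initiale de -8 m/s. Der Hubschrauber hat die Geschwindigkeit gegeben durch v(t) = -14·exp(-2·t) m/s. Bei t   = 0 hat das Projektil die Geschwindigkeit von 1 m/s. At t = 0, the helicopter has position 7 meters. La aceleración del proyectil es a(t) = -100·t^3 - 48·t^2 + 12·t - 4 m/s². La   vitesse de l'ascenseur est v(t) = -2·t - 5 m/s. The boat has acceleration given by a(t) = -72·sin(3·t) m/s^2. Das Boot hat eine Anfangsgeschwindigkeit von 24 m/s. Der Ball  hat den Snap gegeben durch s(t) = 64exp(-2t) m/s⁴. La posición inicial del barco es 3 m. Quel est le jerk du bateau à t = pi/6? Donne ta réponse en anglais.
We must differentiate our acceleration equation a(t) = -72·sin(3·t) 1 time. The derivative of acceleration gives jerk: j(t) = -216·cos(3·t). From the given jerk equation j(t) = -216·cos(3·t), we substitute t = pi/6 to get j = 0.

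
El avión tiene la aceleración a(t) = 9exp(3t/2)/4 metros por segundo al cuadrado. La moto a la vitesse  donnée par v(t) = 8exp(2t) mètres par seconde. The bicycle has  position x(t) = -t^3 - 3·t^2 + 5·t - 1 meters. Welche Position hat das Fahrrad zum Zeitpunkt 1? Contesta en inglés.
We have position x(t) = -t^3 - 3·t^2 + 5·t - 1. Substituting t = 1: x(1) = 0.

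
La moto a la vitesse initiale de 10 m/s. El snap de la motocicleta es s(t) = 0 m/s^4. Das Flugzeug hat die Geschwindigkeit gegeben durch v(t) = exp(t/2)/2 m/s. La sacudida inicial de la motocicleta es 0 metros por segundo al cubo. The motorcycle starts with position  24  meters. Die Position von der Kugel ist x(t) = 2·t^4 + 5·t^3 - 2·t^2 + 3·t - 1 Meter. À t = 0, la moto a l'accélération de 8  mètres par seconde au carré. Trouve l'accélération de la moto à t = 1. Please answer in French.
Pour résoudre ceci, nous devons prendre 2 intégrales de notre équation du snap s(t) = 0. L'intégrale du snap, avec j(0) = 0, donne le jerk: j(t) = 0. En prenant ∫j(t)dt et en appliquant a(0) = 8, nous trouvons a(t) = 8. En utilisant a(t) = 8 et en substituant t = 1, nous trouvons a = 8.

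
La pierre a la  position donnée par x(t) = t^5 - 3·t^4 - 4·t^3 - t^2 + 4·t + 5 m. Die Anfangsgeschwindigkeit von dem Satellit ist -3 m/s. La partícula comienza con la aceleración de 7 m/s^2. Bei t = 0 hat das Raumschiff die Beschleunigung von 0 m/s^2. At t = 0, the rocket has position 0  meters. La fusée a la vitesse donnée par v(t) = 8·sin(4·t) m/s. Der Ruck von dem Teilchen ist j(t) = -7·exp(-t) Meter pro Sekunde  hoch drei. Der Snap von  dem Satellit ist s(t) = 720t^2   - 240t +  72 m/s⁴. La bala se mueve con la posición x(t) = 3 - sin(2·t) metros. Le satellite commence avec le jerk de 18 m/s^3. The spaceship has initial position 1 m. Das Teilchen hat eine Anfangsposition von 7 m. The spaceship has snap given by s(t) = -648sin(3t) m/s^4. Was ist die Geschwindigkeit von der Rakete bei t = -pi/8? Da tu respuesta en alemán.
Mit v(t) = 8·sin(4·t) und Einsetzen von t = -pi/8, finden wir v = -8.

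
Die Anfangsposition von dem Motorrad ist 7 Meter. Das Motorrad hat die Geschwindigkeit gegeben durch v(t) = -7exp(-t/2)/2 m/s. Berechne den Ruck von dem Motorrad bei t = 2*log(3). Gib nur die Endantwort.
Bei t = 2*log(3), j = -7/24.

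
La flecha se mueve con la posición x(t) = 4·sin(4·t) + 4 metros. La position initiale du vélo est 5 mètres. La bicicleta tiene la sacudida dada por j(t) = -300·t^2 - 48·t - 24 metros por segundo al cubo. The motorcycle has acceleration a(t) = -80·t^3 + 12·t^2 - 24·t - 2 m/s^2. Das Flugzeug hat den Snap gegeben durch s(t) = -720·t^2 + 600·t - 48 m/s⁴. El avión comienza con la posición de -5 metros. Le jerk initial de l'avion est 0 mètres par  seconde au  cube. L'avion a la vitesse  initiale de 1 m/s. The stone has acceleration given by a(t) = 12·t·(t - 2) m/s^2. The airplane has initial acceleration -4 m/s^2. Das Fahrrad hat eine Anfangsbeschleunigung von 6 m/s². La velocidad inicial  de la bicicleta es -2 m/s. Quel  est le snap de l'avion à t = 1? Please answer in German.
Wir haben den Snap s(t) = -720·t^2 + 600·t - 48. Durch Einsetzen von t = 1: s(1) = -168.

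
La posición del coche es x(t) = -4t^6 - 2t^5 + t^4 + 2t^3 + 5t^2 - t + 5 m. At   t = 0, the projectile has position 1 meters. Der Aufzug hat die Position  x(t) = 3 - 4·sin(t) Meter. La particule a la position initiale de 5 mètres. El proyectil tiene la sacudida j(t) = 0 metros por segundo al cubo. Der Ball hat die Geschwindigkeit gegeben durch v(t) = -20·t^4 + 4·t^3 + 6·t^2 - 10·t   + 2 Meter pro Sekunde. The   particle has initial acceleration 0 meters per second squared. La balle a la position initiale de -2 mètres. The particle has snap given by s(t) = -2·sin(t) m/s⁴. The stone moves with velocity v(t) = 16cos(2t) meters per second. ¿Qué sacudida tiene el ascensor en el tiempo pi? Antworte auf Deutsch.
Ausgehend von der Position x(t) = 3 - 4·sin(t), nehmen wir 3 Ableitungen. Die Ableitung von der Position ergibt die Geschwindigkeit: v(t) = -4·cos(t). Durch Ableiten von der Geschwindigkeit erhalten wir die Beschleunigung: a(t) = 4·sin(t). Durch Ableiten von der Beschleunigung erhalten wir den Ruck: j(t) = 4·cos(t). Mit j(t) = 4·cos(t) und Einsetzen von t = pi, finden wir j = -4.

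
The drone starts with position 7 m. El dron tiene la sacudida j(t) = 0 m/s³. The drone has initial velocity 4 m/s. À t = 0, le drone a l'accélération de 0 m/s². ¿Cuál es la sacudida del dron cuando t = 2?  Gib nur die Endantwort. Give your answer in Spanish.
En t = 2, j = 0.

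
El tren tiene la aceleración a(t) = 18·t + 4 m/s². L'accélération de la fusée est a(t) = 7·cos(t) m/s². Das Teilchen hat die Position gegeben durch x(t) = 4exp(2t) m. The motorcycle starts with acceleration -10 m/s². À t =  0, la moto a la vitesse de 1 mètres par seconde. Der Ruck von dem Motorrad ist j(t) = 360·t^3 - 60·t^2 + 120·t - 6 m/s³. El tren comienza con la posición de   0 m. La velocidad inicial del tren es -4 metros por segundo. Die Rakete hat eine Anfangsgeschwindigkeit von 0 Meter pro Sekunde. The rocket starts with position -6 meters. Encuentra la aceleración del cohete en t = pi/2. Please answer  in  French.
De l'équation de l'accélération a(t) = 7·cos(t), nous substituons t = pi/2 pour obtenir a = 0.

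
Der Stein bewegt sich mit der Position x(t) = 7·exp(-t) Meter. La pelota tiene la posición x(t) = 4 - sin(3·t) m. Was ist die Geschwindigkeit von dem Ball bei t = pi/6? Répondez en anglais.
We must differentiate our position equation x(t) = 4 - sin(3·t) 1 time. Taking d/dt of x(t), we find v(t) = -3·cos(3·t). We have velocity v(t) = -3·cos(3·t). Substituting t = pi/6: v(pi/6) = 0.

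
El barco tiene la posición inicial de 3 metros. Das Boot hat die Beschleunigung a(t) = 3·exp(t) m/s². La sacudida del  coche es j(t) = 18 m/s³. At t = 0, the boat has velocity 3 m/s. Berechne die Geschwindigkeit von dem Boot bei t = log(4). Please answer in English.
Starting from acceleration a(t) = 3·exp(t), we take 1 antiderivative. The integral of acceleration is velocity. Using v(0) = 3, we get v(t) = 3·exp(t). From the given velocity equation v(t) = 3·exp(t), we substitute t = log(4) to get v = 12.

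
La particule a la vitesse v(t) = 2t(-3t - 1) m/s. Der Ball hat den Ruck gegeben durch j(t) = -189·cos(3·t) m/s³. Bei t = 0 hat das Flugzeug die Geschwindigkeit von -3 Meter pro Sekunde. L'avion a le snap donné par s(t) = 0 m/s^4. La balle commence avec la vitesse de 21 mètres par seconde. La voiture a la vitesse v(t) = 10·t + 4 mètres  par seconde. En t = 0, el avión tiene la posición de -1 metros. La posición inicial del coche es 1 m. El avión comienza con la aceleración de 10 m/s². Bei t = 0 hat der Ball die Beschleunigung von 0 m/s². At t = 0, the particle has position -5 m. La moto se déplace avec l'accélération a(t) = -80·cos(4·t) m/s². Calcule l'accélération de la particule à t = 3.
Nous devons dériver notre équation de la vitesse v(t) = 2·t·(-3·t - 1) 1 fois. La dérivée de la vitesse donne l'accélération: a(t) = -12·t - 2. De l'équation de l'accélération a(t) = -12·t - 2, nous substituons t = 3 pour obtenir a = -38.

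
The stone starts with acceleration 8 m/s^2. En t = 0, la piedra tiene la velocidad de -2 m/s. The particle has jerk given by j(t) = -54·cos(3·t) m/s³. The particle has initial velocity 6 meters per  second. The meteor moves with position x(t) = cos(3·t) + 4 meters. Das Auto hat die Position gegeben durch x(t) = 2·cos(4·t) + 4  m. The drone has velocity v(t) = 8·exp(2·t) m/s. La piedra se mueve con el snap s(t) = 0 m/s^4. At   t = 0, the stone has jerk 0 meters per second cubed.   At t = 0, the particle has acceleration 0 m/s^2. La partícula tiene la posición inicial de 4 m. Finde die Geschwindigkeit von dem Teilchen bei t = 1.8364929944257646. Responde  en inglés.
To solve this, we need to take 2 antiderivatives of our jerk equation j(t) = -54·cos(3·t). Finding the integral of j(t) and using a(0) = 0: a(t) = -18·sin(3·t). Taking ∫a(t)dt and applying v(0) = 6, we find v(t) = 6·cos(3·t). We have velocity v(t) = 6·cos(3·t). Substituting t = 1.8364929944257646: v(1.8364929944257646) = 4.29195385163177.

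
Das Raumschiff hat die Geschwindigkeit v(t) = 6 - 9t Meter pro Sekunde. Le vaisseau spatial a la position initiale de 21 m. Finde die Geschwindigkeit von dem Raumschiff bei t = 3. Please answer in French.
De l'équation de la vitesse v(t) = 6 - 9·t, nous substituons t = 3 pour obtenir v = -21.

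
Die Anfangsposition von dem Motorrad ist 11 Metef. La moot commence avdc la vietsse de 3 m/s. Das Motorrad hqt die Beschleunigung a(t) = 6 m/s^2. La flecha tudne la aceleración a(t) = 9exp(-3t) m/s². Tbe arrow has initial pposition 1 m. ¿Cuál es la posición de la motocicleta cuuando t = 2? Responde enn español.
Debemos encontrar la antiderivada de nuestra ecuación de la aceleración a(t) = 6 2 veces. Integrando la aceleración y usando la condición inicial v(0) = 3, obtenemos v(t) = 6·t + 3. Tomando ∫v(t)dt y aplicando x(0) = 11, encontramos x(t) = 3·t^2 + 3·t + 11. De la ecuación de la posición x(t) = 3·t^2 + 3·t + 11, sustituimos t = 2 para obtener x = 29.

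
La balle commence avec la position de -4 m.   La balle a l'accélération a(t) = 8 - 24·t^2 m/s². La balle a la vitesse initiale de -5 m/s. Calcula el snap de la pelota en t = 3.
Partiendo de la aceleración a(t) = 8 - 24·t^2, tomamos 2 derivadas. Tomando d/dt de a(t), encontramos j(t) = -48·t. Tomando d/dt de j(t), encontramos s(t) = -48. Usando s(t) = -48 y sustituyendo t = 3, encontramos s = -48.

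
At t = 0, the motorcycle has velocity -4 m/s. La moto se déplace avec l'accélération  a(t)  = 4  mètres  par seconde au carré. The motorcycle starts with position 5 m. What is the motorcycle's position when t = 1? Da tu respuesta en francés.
Nous devons trouver l'intégrale de notre équation de l'accélération a(t) = 4 2 fois. La primitive de l'accélération est la vitesse. En utilisant v(0) = -4, nous obtenons v(t) = 4·t - 4. En prenant ∫v(t)dt et en appliquant x(0) = 5, nous trouvons x(t) = 2·t^2 - 4·t + 5. De l'équation de la position x(t) = 2·t^2 - 4·t + 5, nous substituons t = 1 pour obtenir x = 3.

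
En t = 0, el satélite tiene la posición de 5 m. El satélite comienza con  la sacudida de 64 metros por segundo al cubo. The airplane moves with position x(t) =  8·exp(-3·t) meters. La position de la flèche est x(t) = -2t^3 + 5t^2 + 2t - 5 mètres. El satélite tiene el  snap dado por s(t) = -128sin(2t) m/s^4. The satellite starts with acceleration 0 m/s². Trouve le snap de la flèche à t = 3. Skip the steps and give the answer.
Le snap à t = 3 est s = 0.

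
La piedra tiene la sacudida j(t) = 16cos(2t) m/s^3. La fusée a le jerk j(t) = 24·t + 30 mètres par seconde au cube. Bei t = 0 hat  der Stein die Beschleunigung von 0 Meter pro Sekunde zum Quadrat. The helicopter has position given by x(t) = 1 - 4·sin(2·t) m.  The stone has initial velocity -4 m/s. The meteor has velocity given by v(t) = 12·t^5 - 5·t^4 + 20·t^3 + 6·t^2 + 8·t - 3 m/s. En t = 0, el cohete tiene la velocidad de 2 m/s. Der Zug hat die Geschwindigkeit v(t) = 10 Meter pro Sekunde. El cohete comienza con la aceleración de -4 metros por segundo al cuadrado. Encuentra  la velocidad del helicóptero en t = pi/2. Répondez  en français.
Pour résoudre ceci, nous devons prendre 1 dérivée de notre équation de la position x(t) = 1 - 4·sin(2·t). En dérivant la position, nous obtenons la vitesse: v(t) = -8·cos(2·t). De l'équation de la vitesse v(t) = -8·cos(2·t), nous substituons t = pi/2 pour obtenir v = 8.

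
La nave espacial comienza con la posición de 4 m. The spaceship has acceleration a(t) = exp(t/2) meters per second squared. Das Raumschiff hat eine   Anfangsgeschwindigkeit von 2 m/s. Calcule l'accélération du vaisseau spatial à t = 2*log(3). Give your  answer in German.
Wir haben die Beschleunigung a(t) = exp(t/2). Durch Einsetzen von t = 2*log(3): a(2*log(3)) = 3.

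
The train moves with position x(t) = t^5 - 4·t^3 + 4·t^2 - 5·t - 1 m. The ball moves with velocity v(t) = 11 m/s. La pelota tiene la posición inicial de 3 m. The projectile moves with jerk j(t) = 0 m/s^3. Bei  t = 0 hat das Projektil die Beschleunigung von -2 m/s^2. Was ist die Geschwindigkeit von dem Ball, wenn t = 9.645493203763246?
Wir haben die Geschwindigkeit v(t) = 11. Durch Einsetzen von t = 9.645493203763246: v(9.645493203763246) = 11.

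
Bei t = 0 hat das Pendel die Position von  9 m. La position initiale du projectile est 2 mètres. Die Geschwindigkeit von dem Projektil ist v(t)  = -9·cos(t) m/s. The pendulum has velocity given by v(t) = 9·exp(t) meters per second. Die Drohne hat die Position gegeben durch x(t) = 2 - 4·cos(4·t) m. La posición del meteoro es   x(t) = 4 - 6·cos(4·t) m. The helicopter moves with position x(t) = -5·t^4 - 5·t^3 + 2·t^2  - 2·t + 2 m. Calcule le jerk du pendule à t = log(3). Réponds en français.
Pour résoudre ceci, nous devons prendre 2 dérivées de notre équation de la vitesse v(t) = 9·exp(t). La dérivée de la vitesse donne l'accélération: a(t) = 9·exp(t). La dérivée de l'accélération donne le jerk: j(t) = 9·exp(t). De l'équation du jerk j(t) = 9·exp(t), nous substituons t = log(3) pour obtenir j = 27.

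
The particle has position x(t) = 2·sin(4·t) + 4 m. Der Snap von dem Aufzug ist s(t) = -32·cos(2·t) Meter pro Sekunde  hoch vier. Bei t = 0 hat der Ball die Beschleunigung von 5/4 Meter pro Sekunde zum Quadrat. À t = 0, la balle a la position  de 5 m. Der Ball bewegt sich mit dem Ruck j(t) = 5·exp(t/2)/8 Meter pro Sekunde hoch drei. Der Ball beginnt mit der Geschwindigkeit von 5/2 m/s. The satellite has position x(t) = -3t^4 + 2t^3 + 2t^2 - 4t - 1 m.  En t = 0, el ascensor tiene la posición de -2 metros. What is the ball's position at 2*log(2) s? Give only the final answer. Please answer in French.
La position à t = 2*log(2) est x = 10.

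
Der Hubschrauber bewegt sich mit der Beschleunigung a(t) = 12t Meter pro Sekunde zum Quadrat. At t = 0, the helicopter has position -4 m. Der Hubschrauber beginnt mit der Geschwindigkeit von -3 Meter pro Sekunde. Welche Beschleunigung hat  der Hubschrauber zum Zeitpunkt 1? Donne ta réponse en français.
Nous avons l'accélération a(t) = 12·t. En substituant t = 1: a(1) = 12.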